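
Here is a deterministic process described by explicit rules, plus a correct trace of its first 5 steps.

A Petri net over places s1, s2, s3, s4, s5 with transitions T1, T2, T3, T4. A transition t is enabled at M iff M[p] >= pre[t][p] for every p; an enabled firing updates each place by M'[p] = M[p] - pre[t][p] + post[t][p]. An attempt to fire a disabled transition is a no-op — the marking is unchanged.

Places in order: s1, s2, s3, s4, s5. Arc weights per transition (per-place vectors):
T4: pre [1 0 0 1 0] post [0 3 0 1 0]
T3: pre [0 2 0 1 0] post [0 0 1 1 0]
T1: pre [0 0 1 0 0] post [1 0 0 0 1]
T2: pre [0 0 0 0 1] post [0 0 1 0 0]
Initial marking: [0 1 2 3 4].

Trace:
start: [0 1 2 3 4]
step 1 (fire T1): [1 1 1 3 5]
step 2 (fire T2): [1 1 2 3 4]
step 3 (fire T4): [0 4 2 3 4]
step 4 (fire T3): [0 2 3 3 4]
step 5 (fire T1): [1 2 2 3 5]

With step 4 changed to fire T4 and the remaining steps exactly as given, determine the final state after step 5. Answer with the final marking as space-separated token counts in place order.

(re-executing from step 4 with the substitution; state before step 4: [0 4 2 3 4])
step 4 (fire T4): [0 4 2 3 4]
step 5 (fire T1): [1 4 1 3 5]

1 4 1 3 5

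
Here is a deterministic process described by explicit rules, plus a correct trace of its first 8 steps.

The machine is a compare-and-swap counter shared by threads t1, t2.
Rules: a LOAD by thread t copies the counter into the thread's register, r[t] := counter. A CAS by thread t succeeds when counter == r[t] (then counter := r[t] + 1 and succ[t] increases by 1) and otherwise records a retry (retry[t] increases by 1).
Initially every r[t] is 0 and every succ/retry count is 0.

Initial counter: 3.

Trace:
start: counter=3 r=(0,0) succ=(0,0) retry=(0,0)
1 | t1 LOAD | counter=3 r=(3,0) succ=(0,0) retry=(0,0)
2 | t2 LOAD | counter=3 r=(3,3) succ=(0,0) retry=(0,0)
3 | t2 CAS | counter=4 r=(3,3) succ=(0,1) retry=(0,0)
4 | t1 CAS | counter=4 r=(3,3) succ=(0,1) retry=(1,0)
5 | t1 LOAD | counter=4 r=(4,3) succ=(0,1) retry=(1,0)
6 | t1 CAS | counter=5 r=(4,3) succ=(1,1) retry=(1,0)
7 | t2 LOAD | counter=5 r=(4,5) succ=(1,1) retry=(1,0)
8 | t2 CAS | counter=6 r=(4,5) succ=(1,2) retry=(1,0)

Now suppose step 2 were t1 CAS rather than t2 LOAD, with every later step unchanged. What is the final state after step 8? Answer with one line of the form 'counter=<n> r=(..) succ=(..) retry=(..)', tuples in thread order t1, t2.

counter=6 r=(4,5) succ=(2,1) retry=(1,1)

(re-executing from step 2 with the substitution; state before step 2: counter=3 r=(3,0) succ=(0,0) retry=(0,0))
2 | t1 CAS | counter=4 r=(3,0) succ=(1,0) retry=(0,0)
3 | t2 CAS | counter=4 r=(3,0) succ=(1,0) retry=(0,1)
4 | t1 CAS | counter=4 r=(3,0) succ=(1,0) retry=(1,1)
5 | t1 LOAD | counter=4 r=(4,0) succ=(1,0) retry=(1,1)
6 | t1 CAS | counter=5 r=(4,0) succ=(2,0) retry=(1,1)
7 | t2 LOAD | counter=5 r=(4,5) succ=(2,0) retry=(1,1)
8 | t2 CAS | counter=6 r=(4,5) succ=(2,1) retry=(1,1)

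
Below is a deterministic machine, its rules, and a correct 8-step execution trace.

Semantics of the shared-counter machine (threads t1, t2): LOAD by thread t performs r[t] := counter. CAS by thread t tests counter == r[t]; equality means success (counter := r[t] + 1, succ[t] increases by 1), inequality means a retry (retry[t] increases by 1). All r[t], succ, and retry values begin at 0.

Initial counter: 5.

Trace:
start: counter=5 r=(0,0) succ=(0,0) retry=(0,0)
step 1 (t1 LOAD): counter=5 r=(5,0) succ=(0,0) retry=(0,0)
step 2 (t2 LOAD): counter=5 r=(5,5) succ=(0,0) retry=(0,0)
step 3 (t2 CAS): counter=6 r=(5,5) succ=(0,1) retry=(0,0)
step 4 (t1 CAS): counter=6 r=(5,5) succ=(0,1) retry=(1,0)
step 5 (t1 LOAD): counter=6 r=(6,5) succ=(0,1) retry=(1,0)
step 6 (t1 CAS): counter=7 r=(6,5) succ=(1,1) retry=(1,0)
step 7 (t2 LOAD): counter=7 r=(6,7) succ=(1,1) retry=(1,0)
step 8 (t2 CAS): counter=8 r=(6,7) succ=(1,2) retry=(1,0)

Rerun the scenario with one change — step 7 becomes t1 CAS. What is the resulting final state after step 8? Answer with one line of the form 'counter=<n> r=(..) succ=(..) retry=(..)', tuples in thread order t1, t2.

counter=7 r=(6,5) succ=(1,1) retry=(2,1)

(re-executing from step 7 with the substitution; state before step 7: counter=7 r=(6,5) succ=(1,1) retry=(1,0))
step 7 (t1 CAS): counter=7 r=(6,5) succ=(1,1) retry=(2,0)
step 8 (t2 CAS): counter=7 r=(6,5) succ=(1,1) retry=(2,1)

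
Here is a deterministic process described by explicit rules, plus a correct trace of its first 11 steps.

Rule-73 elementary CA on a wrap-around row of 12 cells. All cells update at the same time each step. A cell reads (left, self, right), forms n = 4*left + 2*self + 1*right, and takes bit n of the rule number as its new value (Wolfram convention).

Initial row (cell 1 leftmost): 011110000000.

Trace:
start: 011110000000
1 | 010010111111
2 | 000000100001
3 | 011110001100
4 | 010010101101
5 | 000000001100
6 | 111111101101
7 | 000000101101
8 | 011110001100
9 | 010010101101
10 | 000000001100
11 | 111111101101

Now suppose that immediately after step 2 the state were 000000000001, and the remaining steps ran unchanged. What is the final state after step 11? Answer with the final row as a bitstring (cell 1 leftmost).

state after step 2 := 000000000001
3 | 011111111100
4 | 010000000101
5 | 000111110000
6 | 110100010111
7 | 010001000100
8 | 000100010001
9 | 010001000100
10 | 000100010001
11 | 010001000100

010001000100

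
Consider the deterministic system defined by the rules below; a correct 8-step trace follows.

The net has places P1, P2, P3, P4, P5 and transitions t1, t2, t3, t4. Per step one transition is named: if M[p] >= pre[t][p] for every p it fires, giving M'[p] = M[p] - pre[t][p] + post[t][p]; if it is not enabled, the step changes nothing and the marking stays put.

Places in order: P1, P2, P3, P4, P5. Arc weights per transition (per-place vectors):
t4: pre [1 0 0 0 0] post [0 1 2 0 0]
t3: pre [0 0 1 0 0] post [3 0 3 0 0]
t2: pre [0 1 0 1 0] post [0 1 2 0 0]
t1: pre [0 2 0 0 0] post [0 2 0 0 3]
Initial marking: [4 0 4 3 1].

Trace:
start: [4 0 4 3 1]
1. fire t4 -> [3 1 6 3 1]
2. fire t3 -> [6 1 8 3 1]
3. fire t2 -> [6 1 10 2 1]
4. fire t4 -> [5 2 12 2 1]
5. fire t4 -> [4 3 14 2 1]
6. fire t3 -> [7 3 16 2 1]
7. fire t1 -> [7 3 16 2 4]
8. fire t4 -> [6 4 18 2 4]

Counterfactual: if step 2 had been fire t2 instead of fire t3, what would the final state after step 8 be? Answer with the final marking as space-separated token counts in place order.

3 4 18 1 4

(re-executing from step 2 with the substitution; state before step 2: [3 1 6 3 1])
2. fire t2 -> [3 1 8 2 1]
3. fire t2 -> [3 1 10 1 1]
4. fire t4 -> [2 2 12 1 1]
5. fire t4 -> [1 3 14 1 1]
6. fire t3 -> [4 3 16 1 1]
7. fire t1 -> [4 3 16 1 4]
8. fire t4 -> [3 4 18 1 4]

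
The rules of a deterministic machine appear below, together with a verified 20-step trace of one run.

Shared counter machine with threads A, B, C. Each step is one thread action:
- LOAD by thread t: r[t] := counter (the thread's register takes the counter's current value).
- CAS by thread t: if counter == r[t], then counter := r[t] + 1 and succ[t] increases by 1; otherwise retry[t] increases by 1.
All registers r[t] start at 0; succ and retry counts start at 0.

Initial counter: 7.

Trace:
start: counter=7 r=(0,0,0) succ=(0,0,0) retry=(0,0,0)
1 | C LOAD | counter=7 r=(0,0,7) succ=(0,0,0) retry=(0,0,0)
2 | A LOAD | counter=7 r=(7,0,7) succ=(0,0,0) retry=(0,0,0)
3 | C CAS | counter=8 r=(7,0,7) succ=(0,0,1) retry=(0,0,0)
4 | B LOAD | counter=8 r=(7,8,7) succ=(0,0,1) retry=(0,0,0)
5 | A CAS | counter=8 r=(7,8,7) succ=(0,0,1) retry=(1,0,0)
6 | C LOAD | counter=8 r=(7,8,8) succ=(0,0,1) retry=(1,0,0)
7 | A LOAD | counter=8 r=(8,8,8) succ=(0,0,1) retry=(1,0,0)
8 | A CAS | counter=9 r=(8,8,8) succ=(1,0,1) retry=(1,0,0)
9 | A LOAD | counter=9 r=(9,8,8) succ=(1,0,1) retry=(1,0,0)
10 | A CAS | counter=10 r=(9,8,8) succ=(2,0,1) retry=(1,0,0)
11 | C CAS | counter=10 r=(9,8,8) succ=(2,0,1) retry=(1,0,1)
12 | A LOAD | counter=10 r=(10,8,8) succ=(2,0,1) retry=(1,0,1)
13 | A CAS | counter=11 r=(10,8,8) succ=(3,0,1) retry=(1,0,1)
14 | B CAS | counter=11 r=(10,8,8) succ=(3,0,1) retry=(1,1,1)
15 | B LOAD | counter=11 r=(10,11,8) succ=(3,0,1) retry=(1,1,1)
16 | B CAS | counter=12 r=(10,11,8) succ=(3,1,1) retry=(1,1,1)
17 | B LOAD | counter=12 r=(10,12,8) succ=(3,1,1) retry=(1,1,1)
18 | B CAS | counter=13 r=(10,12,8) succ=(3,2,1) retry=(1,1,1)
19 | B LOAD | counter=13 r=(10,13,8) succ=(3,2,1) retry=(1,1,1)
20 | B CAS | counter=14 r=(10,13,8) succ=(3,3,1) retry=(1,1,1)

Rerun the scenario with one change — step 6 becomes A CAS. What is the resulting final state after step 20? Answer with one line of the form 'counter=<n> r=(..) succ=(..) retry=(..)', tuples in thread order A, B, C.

(re-executing from step 6 with the substitution; state before step 6: counter=8 r=(7,8,7) succ=(0,0,1) retry=(1,0,0))
6 | A CAS | counter=8 r=(7,8,7) succ=(0,0,1) retry=(2,0,0)
7 | A LOAD | counter=8 r=(8,8,7) succ=(0,0,1) retry=(2,0,0)
8 | A CAS | counter=9 r=(8,8,7) succ=(1,0,1) retry=(2,0,0)
9 | A LOAD | counter=9 r=(9,8,7) succ=(1,0,1) retry=(2,0,0)
10 | A CAS | counter=10 r=(9,8,7) succ=(2,0,1) retry=(2,0,0)
11 | C CAS | counter=10 r=(9,8,7) succ=(2,0,1) retry=(2,0,1)
12 | A LOAD | counter=10 r=(10,8,7) succ=(2,0,1) retry=(2,0,1)
13 | A CAS | counter=11 r=(10,8,7) succ=(3,0,1) retry=(2,0,1)
14 | B CAS | counter=11 r=(10,8,7) succ=(3,0,1) retry=(2,1,1)
15 | B LOAD | counter=11 r=(10,11,7) succ=(3,0,1) retry=(2,1,1)
16 | B CAS | counter=12 r=(10,11,7) succ=(3,1,1) retry=(2,1,1)
17 | B LOAD | counter=12 r=(10,12,7) succ=(3,1,1) retry=(2,1,1)
18 | B CAS | counter=13 r=(10,12,7) succ=(3,2,1) retry=(2,1,1)
19 | B LOAD | counter=13 r=(10,13,7) succ=(3,2,1) retry=(2,1,1)
20 | B CAS | counter=14 r=(10,13,7) succ=(3,3,1) retry=(2,1,1)

counter=14 r=(10,13,7) succ=(3,3,1) retry=(2,1,1)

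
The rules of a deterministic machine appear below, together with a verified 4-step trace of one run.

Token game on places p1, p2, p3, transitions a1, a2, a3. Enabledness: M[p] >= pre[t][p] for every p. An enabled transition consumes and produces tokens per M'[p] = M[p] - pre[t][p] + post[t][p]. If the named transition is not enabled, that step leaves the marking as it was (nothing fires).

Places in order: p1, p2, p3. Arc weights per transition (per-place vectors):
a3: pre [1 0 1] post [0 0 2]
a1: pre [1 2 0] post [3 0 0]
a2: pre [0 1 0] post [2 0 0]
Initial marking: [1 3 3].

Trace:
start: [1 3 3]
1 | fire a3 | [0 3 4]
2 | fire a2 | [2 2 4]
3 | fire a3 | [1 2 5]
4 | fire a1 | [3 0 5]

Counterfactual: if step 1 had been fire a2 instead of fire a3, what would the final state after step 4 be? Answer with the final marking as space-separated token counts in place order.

(re-executing from step 1 with the substitution; state before step 1: [1 3 3])
1 | fire a2 | [3 2 3]
2 | fire a2 | [5 1 3]
3 | fire a3 | [4 1 4]
4 | fire a1 | [4 1 4]

4 1 4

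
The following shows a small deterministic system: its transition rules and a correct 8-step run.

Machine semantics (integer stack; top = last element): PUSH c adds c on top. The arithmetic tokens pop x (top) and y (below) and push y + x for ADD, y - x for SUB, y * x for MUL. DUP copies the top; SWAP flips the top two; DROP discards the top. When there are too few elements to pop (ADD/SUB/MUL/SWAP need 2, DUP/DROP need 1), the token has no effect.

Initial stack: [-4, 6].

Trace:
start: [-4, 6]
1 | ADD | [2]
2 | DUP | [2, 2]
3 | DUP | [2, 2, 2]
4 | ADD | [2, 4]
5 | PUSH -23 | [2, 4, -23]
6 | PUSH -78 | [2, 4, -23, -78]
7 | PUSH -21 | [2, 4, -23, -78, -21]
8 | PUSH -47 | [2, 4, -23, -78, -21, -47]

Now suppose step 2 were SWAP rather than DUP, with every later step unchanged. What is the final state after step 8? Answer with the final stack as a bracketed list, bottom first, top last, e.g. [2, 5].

[4, -23, -78, -21, -47]

(re-executing from step 2 with the substitution; state before step 2: [2])
2 | SWAP | [2]
3 | DUP | [2, 2]
4 | ADD | [4]
5 | PUSH -23 | [4, -23]
6 | PUSH -78 | [4, -23, -78]
7 | PUSH -21 | [4, -23, -78, -21]
8 | PUSH -47 | [4, -23, -78, -21, -47]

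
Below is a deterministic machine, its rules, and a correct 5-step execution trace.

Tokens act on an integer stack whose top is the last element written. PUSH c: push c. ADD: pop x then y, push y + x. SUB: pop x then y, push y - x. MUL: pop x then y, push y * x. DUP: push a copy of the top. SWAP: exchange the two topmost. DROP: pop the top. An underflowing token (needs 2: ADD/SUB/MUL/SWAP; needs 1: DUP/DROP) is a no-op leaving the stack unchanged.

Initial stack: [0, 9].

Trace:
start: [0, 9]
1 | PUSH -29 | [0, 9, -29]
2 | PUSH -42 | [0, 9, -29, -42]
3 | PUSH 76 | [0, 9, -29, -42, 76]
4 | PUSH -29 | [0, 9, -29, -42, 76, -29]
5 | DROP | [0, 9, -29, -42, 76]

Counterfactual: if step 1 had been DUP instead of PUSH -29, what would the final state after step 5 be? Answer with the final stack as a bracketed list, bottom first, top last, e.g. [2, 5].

[0, 9, 9, -42, 76]

(re-executing from step 1 with the substitution; state before step 1: [0, 9])
1 | DUP | [0, 9, 9]
2 | PUSH -42 | [0, 9, 9, -42]
3 | PUSH 76 | [0, 9, 9, -42, 76]
4 | PUSH -29 | [0, 9, 9, -42, 76, -29]
5 | DROP | [0, 9, 9, -42, 76]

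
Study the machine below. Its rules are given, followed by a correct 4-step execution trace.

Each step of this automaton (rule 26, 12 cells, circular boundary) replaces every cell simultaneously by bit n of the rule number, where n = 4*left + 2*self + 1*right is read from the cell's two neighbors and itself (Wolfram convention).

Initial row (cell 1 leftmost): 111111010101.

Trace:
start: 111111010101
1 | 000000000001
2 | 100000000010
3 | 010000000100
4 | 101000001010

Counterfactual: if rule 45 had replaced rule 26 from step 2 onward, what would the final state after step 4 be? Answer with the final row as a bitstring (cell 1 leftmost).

000111111010

(re-executing steps 2..4 under rule 45; state before step 2: 000000000001)
2 | 011111111101
3 | 110000000011
4 | 000111111010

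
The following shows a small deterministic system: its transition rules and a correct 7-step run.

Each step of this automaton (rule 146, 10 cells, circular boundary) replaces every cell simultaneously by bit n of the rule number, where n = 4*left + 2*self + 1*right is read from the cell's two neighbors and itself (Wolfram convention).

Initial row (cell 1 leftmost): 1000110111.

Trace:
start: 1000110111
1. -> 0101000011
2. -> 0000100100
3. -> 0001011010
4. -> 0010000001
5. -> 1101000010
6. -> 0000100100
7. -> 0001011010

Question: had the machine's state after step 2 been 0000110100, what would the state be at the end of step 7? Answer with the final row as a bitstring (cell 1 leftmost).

state after step 2 := 0000110100
3. -> 0001000010
4. -> 0010100101
5. -> 1100011000
6. -> 0010100101
7. -> 1100011000

1100011000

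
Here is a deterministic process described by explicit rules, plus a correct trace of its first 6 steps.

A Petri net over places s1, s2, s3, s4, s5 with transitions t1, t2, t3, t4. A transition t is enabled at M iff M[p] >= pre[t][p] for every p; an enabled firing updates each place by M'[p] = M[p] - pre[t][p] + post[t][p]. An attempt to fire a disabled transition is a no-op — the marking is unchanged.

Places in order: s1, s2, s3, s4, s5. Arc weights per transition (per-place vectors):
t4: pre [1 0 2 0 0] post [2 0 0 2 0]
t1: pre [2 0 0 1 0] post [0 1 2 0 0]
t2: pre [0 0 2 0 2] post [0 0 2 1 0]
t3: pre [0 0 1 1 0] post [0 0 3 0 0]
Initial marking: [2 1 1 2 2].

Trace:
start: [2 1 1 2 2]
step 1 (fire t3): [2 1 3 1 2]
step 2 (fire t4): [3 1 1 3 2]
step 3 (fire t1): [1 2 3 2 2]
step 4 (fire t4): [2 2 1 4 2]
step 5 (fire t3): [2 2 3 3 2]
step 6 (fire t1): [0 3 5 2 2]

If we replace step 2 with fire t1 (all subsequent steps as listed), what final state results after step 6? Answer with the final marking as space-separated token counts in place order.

0 2 5 0 2

(re-executing from step 2 with the substitution; state before step 2: [2 1 3 1 2])
step 2 (fire t1): [0 2 5 0 2]
step 3 (fire t1): [0 2 5 0 2]
step 4 (fire t4): [0 2 5 0 2]
step 5 (fire t3): [0 2 5 0 2]
step 6 (fire t1): [0 2 5 0 2]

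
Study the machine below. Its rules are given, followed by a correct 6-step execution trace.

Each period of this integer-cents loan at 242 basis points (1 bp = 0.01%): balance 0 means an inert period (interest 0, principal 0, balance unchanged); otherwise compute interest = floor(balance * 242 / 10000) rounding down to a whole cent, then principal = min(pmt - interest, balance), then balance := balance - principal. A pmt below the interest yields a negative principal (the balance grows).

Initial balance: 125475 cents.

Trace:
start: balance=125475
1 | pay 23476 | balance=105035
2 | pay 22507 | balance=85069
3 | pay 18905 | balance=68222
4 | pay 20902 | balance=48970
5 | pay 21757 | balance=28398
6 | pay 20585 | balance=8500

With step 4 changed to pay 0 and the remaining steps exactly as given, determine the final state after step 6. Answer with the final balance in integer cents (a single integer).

30425

(re-executing from step 4 with the substitution; state before step 4: balance=68222)
4 | pay 0 | balance=69872
5 | pay 21757 | balance=49805
6 | pay 20585 | balance=30425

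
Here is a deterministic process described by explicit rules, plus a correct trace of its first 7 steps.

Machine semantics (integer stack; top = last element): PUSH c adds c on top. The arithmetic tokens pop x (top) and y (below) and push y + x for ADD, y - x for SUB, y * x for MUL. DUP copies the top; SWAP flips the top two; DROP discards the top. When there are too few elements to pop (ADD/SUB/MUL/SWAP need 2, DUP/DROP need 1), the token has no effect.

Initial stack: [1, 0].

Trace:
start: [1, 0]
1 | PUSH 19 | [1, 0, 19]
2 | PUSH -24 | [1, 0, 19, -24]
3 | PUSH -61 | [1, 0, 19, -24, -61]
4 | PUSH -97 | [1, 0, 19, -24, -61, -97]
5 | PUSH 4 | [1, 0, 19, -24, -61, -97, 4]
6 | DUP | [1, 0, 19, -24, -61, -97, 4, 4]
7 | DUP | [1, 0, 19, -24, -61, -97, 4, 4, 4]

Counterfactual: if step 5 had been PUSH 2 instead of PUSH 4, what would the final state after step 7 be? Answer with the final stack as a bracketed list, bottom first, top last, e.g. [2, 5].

(re-executing from step 5 with the substitution; state before step 5: [1, 0, 19, -24, -61, -97])
5 | PUSH 2 | [1, 0, 19, -24, -61, -97, 2]
6 | DUP | [1, 0, 19, -24, -61, -97, 2, 2]
7 | DUP | [1, 0, 19, -24, -61, -97, 2, 2, 2]

[1, 0, 19, -24, -61, -97, 2, 2, 2]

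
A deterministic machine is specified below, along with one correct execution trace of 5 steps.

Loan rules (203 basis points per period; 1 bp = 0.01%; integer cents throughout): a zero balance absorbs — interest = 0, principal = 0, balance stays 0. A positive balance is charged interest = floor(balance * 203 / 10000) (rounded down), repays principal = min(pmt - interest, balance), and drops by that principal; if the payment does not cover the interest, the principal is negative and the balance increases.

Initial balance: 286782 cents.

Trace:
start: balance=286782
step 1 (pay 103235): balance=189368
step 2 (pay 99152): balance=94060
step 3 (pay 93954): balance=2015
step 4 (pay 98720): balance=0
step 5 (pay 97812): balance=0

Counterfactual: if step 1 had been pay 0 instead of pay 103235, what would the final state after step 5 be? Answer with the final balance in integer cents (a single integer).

(re-executing from step 1 with the substitution; state before step 1: balance=286782)
step 1 (pay 0): balance=292603
step 2 (pay 99152): balance=199390
step 3 (pay 93954): balance=109483
step 4 (pay 98720): balance=12985
step 5 (pay 97812): balance=0

0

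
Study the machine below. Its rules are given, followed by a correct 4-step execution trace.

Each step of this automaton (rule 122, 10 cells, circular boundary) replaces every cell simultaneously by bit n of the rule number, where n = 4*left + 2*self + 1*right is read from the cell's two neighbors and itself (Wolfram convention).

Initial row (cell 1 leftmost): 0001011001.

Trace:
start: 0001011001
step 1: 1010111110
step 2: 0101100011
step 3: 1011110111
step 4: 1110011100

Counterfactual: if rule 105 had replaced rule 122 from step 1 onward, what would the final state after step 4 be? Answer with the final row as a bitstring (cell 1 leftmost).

(re-executing steps 1..4 under rule 105; state before step 1: 0001011001)
step 1: 0100111000
step 2: 0000101011
step 3: 0110010111
step 4: 1110001101

1110001101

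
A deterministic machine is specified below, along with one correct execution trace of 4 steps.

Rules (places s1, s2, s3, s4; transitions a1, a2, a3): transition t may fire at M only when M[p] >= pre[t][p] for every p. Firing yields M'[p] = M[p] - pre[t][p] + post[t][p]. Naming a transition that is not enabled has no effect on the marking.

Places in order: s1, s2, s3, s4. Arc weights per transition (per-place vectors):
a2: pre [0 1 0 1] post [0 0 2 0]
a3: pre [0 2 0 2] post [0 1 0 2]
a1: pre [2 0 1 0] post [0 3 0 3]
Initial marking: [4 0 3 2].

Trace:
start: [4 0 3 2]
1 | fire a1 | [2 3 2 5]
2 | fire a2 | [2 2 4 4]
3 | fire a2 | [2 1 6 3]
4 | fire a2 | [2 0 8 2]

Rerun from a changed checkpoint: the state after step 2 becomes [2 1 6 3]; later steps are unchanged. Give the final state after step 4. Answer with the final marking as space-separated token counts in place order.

state after step 2 := [2 1 6 3]
3 | fire a2 | [2 0 8 2]
4 | fire a2 | [2 0 8 2]

2 0 8 2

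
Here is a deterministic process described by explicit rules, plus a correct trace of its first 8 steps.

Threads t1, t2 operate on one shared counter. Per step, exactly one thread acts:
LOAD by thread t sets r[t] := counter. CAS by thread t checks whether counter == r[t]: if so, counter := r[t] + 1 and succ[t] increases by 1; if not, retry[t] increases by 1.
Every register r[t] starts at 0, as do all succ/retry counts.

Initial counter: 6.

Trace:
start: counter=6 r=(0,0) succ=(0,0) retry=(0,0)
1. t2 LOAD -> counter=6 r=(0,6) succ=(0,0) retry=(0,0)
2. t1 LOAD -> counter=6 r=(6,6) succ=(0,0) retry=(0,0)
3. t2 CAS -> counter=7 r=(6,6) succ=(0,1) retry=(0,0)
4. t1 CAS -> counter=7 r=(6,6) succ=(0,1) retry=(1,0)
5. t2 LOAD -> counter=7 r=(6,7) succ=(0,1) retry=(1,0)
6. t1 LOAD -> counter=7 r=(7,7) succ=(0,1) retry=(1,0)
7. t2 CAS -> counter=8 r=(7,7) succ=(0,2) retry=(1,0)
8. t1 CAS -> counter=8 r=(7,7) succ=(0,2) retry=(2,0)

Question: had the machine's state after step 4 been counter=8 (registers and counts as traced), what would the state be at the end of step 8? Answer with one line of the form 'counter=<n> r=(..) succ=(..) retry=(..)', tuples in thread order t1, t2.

state after step 4 := counter=8 r=(6,6) succ=(0,1) retry=(1,0)
5. t2 LOAD -> counter=8 r=(6,8) succ=(0,1) retry=(1,0)
6. t1 LOAD -> counter=8 r=(8,8) succ=(0,1) retry=(1,0)
7. t2 CAS -> counter=9 r=(8,8) succ=(0,2) retry=(1,0)
8. t1 CAS -> counter=9 r=(8,8) succ=(0,2) retry=(2,0)

counter=9 r=(8,8) succ=(0,2) retry=(2,0)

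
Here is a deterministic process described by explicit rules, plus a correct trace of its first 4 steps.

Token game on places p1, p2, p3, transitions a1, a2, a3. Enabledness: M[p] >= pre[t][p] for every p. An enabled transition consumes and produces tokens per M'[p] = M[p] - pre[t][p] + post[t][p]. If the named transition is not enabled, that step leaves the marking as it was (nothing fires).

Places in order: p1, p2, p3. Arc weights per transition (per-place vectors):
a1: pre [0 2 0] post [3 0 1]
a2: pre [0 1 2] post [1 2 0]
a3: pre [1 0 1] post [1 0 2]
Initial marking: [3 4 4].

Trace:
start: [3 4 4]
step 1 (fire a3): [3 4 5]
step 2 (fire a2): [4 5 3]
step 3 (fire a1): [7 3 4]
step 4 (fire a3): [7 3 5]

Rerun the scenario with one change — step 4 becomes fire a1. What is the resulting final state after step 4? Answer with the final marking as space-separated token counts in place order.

10 1 5

(re-executing from step 4 with the substitution; state before step 4: [7 3 4])
step 4 (fire a1): [10 1 5]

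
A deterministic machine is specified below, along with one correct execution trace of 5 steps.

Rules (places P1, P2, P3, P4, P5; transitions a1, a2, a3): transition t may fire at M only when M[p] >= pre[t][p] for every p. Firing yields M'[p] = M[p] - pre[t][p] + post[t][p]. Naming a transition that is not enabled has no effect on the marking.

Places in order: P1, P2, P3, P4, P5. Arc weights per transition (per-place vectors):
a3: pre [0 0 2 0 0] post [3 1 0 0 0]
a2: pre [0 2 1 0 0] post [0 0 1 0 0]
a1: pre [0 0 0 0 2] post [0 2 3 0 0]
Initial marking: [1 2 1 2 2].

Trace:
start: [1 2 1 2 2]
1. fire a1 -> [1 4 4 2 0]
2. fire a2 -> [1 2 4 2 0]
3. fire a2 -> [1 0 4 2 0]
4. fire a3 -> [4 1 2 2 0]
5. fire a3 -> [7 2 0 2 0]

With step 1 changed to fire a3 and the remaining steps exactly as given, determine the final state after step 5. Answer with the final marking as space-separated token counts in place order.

(re-executing from step 1 with the substitution; state before step 1: [1 2 1 2 2])
1. fire a3 -> [1 2 1 2 2]
2. fire a2 -> [1 0 1 2 2]
3. fire a2 -> [1 0 1 2 2]
4. fire a3 -> [1 0 1 2 2]
5. fire a3 -> [1 0 1 2 2]

1 0 1 2 2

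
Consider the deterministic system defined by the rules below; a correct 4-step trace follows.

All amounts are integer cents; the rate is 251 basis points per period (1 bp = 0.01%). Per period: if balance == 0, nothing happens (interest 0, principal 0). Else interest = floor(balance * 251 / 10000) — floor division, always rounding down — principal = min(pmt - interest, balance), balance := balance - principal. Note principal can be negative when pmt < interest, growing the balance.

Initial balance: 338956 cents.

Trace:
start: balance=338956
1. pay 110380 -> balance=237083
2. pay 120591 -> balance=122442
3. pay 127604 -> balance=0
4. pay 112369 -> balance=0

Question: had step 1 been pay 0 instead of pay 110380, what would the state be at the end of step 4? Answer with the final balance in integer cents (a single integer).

4391

(re-executing from step 1 with the substitution; state before step 1: balance=338956)
1. pay 0 -> balance=347463
2. pay 120591 -> balance=235593
3. pay 127604 -> balance=113902
4. pay 112369 -> balance=4391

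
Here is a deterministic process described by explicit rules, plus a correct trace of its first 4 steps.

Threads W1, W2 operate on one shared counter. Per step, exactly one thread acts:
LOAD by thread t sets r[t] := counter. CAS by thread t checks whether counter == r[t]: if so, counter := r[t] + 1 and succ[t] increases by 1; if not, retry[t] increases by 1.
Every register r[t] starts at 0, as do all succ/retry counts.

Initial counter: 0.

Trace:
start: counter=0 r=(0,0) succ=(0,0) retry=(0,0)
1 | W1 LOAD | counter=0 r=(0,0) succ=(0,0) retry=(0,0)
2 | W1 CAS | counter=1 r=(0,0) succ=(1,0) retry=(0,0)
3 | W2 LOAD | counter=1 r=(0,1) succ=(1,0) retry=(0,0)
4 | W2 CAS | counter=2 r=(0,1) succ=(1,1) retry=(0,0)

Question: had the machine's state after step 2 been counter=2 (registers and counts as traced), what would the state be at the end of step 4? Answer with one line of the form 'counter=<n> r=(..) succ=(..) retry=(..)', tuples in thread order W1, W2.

counter=3 r=(0,2) succ=(1,1) retry=(0,0)

state after step 2 := counter=2 r=(0,0) succ=(1,0) retry=(0,0)
3 | W2 LOAD | counter=2 r=(0,2) succ=(1,0) retry=(0,0)
4 | W2 CAS | counter=3 r=(0,2) succ=(1,1) retry=(0,0)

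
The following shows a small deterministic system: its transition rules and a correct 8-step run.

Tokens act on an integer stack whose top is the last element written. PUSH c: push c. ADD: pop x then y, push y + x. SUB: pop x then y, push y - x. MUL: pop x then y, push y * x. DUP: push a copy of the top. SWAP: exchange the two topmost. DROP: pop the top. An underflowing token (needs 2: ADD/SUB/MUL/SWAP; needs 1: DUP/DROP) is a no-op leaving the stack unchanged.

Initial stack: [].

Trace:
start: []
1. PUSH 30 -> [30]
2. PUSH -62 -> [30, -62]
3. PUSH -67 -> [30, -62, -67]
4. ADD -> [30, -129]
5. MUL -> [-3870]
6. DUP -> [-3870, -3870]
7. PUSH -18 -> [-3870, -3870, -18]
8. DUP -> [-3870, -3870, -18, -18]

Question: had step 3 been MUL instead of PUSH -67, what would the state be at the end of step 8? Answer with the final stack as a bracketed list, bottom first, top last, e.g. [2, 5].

[-1860, -1860, -18, -18]

(re-executing from step 3 with the substitution; state before step 3: [30, -62])
3. MUL -> [-1860]
4. ADD -> [-1860]
5. MUL -> [-1860]
6. DUP -> [-1860, -1860]
7. PUSH -18 -> [-1860, -1860, -18]
8. DUP -> [-1860, -1860, -18, -18]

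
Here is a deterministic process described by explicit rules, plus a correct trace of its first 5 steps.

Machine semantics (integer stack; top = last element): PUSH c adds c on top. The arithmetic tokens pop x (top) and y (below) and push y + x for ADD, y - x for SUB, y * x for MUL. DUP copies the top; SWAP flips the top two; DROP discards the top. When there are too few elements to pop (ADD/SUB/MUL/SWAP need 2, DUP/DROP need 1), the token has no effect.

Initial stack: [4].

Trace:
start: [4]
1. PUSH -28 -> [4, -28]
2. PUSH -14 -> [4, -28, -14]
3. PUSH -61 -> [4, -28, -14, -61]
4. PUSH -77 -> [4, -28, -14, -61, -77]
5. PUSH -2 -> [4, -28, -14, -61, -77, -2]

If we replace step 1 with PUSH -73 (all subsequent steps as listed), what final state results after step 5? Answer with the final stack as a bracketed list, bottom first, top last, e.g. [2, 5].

[4, -73, -14, -61, -77, -2]

(re-executing from step 1 with the substitution; state before step 1: [4])
1. PUSH -73 -> [4, -73]
2. PUSH -14 -> [4, -73, -14]
3. PUSH -61 -> [4, -73, -14, -61]
4. PUSH -77 -> [4, -73, -14, -61, -77]
5. PUSH -2 -> [4, -73, -14, -61, -77, -2]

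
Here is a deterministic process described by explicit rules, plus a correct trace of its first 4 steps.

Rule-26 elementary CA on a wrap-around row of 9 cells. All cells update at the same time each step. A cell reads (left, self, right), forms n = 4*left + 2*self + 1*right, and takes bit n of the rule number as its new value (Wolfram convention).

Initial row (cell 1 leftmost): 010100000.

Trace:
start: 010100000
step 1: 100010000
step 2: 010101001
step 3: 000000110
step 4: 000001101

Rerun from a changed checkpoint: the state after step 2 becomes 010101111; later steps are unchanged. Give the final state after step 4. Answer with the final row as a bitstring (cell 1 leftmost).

state after step 2 := 010101111
step 3: 000001000
step 4: 000010100

000010100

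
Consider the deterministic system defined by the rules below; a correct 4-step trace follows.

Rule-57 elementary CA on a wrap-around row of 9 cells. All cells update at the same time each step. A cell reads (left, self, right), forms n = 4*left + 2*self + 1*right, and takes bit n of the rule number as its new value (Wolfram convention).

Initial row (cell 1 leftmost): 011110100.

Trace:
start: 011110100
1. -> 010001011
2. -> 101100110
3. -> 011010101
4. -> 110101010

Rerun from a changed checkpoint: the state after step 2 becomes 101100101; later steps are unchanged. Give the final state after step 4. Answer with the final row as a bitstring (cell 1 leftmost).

state after step 2 := 101100101
3. -> 011010011
4. -> 110101010

110101010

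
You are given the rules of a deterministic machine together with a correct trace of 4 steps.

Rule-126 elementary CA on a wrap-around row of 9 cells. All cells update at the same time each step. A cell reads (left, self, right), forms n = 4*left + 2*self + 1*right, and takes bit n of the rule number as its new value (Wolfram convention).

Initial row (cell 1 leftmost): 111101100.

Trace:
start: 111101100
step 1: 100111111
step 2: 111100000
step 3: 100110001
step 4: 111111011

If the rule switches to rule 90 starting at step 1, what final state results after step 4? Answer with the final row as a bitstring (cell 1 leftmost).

(re-executing steps 1..4 under rule 90; state before step 1: 111101100)
step 1: 100101111
step 2: 111001000
step 3: 101110101
step 4: 101010001

101010001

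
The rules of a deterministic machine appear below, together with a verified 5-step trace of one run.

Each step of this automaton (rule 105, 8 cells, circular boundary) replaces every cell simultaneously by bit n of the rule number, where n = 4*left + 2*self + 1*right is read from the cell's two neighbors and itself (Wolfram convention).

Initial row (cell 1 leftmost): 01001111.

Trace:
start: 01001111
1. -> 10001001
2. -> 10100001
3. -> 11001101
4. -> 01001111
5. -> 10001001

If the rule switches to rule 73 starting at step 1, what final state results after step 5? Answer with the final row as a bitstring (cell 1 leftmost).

01100000

(re-executing steps 1..5 under rule 73; state before step 1: 01001111)
1. -> 00001001
2. -> 01100000
3. -> 01101111
4. -> 01101001
5. -> 01100000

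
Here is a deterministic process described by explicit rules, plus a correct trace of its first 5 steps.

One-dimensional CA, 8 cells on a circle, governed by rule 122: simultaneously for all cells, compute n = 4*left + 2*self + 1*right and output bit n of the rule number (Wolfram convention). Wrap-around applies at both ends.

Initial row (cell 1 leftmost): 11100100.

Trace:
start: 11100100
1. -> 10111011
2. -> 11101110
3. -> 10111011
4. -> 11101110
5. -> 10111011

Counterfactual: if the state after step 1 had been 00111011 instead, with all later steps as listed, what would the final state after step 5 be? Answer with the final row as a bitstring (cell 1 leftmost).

11111110

state after step 1 := 00111011
2. -> 11101111
3. -> 00111000
4. -> 01101100
5. -> 11111110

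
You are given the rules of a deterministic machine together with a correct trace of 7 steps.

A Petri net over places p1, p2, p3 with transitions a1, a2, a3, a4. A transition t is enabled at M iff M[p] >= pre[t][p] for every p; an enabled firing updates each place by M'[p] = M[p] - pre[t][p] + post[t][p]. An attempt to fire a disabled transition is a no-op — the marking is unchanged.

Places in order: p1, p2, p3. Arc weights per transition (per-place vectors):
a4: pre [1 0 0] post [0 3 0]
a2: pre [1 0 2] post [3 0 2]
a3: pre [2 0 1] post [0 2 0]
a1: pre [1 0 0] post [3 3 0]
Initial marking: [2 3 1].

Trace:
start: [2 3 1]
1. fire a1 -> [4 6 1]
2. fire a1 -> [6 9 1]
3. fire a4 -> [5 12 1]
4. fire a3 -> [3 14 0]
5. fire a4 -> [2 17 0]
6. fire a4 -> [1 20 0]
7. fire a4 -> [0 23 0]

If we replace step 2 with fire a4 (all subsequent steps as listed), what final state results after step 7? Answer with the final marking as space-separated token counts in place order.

0 14 0

(re-executing from step 2 with the substitution; state before step 2: [4 6 1])
2. fire a4 -> [3 9 1]
3. fire a4 -> [2 12 1]
4. fire a3 -> [0 14 0]
5. fire a4 -> [0 14 0]
6. fire a4 -> [0 14 0]
7. fire a4 -> [0 14 0]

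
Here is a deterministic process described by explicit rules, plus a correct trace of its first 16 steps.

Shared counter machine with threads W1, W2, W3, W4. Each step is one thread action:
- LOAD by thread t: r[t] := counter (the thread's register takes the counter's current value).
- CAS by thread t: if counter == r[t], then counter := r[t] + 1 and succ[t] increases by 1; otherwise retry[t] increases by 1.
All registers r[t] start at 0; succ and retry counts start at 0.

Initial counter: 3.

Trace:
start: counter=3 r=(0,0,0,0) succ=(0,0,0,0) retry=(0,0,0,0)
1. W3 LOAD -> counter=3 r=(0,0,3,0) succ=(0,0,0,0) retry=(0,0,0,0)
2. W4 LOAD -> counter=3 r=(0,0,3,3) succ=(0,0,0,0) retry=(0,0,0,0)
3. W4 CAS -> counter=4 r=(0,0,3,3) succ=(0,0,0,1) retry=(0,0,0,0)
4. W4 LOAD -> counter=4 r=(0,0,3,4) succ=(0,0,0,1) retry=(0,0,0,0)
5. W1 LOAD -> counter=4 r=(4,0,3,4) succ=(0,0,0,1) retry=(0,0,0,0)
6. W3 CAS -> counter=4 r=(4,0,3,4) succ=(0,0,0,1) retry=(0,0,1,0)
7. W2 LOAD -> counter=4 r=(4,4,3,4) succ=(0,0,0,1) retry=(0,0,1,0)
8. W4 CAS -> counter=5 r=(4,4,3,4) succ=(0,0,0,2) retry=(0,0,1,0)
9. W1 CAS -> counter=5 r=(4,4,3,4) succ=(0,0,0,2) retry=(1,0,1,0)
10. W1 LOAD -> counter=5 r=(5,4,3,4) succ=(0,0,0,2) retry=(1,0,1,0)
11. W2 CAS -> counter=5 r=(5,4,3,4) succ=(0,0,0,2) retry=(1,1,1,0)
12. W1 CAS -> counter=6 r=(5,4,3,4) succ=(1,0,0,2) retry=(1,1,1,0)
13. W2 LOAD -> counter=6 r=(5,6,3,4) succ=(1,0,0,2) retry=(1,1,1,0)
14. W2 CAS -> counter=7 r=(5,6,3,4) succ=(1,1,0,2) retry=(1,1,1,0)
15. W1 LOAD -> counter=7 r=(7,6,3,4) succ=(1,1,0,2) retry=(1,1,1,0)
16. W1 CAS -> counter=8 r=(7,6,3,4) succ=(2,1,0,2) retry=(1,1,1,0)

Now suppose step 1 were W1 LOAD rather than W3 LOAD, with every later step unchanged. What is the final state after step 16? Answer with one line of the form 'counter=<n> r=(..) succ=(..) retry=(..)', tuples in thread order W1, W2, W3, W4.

counter=8 r=(7,6,0,4) succ=(2,1,0,2) retry=(1,1,1,0)

(re-executing from step 1 with the substitution; state before step 1: counter=3 r=(0,0,0,0) succ=(0,0,0,0) retry=(0,0,0,0))
1. W1 LOAD -> counter=3 r=(3,0,0,0) succ=(0,0,0,0) retry=(0,0,0,0)
2. W4 LOAD -> counter=3 r=(3,0,0,3) succ=(0,0,0,0) retry=(0,0,0,0)
3. W4 CAS -> counter=4 r=(3,0,0,3) succ=(0,0,0,1) retry=(0,0,0,0)
4. W4 LOAD -> counter=4 r=(3,0,0,4) succ=(0,0,0,1) retry=(0,0,0,0)
5. W1 LOAD -> counter=4 r=(4,0,0,4) succ=(0,0,0,1) retry=(0,0,0,0)
6. W3 CAS -> counter=4 r=(4,0,0,4) succ=(0,0,0,1) retry=(0,0,1,0)
7. W2 LOAD -> counter=4 r=(4,4,0,4) succ=(0,0,0,1) retry=(0,0,1,0)
8. W4 CAS -> counter=5 r=(4,4,0,4) succ=(0,0,0,2) retry=(0,0,1,0)
9. W1 CAS -> counter=5 r=(4,4,0,4) succ=(0,0,0,2) retry=(1,0,1,0)
10. W1 LOAD -> counter=5 r=(5,4,0,4) succ=(0,0,0,2) retry=(1,0,1,0)
11. W2 CAS -> counter=5 r=(5,4,0,4) succ=(0,0,0,2) retry=(1,1,1,0)
12. W1 CAS -> counter=6 r=(5,4,0,4) succ=(1,0,0,2) retry=(1,1,1,0)
13. W2 LOAD -> counter=6 r=(5,6,0,4) succ=(1,0,0,2) retry=(1,1,1,0)
14. W2 CAS -> counter=7 r=(5,6,0,4) succ=(1,1,0,2) retry=(1,1,1,0)
15. W1 LOAD -> counter=7 r=(7,6,0,4) succ=(1,1,0,2) retry=(1,1,1,0)
16. W1 CAS -> counter=8 r=(7,6,0,4) succ=(2,1,0,2) retry=(1,1,1,0)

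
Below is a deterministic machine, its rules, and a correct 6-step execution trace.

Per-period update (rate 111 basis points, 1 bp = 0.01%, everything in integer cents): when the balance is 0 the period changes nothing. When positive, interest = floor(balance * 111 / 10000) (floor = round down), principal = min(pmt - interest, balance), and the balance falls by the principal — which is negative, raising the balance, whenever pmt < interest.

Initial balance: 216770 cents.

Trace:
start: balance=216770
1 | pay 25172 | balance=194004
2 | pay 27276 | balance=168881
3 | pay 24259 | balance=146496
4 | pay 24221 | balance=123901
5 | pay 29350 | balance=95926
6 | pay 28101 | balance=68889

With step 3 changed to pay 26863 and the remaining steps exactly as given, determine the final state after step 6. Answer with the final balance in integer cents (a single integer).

66198

(re-executing from step 3 with the substitution; state before step 3: balance=168881)
3 | pay 26863 | balance=143892
4 | pay 24221 | balance=121268
5 | pay 29350 | balance=93264
6 | pay 28101 | balance=66198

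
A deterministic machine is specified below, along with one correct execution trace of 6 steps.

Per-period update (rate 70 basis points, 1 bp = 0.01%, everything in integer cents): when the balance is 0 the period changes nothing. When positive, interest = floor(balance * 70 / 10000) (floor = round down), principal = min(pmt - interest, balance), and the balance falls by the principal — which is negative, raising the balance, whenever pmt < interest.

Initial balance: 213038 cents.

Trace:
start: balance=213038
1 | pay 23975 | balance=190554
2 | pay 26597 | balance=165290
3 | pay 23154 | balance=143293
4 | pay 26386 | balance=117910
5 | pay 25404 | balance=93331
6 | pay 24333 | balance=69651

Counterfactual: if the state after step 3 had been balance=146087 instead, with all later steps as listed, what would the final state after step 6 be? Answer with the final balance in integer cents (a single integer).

state after step 3 := balance=146087
4 | pay 26386 | balance=120723
5 | pay 25404 | balance=96164
6 | pay 24333 | balance=72504

72504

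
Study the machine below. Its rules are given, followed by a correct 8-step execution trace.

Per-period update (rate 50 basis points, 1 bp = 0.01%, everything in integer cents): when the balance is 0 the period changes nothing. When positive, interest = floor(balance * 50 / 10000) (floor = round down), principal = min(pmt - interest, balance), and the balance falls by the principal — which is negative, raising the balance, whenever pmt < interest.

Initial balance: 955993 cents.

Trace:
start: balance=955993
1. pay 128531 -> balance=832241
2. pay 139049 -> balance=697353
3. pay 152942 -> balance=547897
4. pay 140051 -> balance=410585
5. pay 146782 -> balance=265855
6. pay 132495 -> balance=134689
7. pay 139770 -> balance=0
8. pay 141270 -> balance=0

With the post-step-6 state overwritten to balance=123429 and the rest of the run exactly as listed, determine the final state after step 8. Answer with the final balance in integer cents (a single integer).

state after step 6 := balance=123429
7. pay 139770 -> balance=0
8. pay 141270 -> balance=0

0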